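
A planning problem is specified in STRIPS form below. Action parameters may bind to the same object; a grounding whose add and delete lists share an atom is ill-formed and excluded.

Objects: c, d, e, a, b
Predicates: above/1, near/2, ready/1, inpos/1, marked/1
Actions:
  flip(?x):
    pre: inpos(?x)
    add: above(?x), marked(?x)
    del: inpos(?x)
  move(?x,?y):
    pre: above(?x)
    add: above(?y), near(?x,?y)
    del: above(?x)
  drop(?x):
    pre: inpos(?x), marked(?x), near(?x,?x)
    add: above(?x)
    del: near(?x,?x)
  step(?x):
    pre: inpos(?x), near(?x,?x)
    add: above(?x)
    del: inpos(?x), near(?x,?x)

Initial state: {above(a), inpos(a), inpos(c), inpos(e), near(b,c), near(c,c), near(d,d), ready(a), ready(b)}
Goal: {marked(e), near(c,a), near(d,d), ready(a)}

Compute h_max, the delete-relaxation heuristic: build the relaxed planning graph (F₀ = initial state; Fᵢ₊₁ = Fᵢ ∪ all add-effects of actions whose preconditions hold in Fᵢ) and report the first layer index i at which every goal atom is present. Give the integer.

2

F0 = init (9 atoms)
F1 = F0 ∪ {above(b), above(c), above(d), above(e), marked(a), marked(c), marked(e), near(a,b), near(a,c), near(a,d), near(a,e)}  (20 atoms)
F2 = F1 ∪ {near(b,a), near(b,d), near(b,e), near(c,a), near(c,b), near(c,d), near(c,e), near(d,a), near(d,b), near(d,c), near(d,e), near(e,a), near(e,b), near(e,c), near(e,d)}  (35 atoms)
goal ⊆ F2  ⇒  h_max = 2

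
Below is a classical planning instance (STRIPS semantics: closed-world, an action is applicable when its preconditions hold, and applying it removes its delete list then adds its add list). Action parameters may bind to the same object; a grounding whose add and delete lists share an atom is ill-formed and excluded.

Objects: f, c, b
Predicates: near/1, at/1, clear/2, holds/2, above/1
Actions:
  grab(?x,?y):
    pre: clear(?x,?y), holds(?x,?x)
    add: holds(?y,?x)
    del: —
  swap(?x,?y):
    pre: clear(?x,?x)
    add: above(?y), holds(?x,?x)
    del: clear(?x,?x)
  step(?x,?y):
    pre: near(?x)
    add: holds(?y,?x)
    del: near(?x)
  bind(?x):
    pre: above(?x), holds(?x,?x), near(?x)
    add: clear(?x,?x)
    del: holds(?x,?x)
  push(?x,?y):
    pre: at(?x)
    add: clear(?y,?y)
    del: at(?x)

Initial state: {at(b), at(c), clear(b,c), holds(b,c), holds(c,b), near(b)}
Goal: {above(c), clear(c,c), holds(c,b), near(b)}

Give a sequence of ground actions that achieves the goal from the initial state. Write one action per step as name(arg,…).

1. push(c,f)  →  {at(b), clear(b,c), clear(f,f), holds(b,c), holds(c,b), near(b)}
2. swap(f,c)  →  {above(c), at(b), clear(b,c), holds(b,c), holds(c,b), holds(f,f), near(b)}
3. push(b,c)  →  {above(c), clear(b,c), clear(c,c), holds(b,c), holds(c,b), holds(f,f), near(b)}

push(c,f); swap(f,c); push(b,c)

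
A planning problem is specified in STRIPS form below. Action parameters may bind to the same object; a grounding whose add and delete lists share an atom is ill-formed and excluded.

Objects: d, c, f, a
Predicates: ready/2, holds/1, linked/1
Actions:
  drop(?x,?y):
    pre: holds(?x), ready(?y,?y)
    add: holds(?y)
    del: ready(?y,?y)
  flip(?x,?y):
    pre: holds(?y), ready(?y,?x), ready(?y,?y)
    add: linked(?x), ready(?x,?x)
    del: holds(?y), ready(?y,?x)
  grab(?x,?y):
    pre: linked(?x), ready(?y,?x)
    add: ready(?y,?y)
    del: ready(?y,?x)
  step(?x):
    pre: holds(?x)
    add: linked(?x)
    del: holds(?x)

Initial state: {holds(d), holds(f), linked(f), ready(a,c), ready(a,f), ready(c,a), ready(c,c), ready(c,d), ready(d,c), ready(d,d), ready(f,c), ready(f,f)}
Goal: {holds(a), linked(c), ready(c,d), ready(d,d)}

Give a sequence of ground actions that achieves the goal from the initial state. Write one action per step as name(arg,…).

flip(c,d); grab(c,a); drop(f,a)

1. flip(c,d)  →  {holds(f), linked(c), linked(f), ready(a,c), ready(a,f), ready(c,a), ready(c,c), ready(c,d), ready(d,d), ready(f,c), ready(f,f)}
2. grab(c,a)  →  {holds(f), linked(c), linked(f), ready(a,a), ready(a,f), ready(c,a), ready(c,c), ready(c,d), ready(d,d), ready(f,c), ready(f,f)}
3. drop(f,a)  →  {holds(a), holds(f), linked(c), linked(f), ready(a,f), ready(c,a), ready(c,c), ready(c,d), ready(d,d), ready(f,c), ready(f,f)}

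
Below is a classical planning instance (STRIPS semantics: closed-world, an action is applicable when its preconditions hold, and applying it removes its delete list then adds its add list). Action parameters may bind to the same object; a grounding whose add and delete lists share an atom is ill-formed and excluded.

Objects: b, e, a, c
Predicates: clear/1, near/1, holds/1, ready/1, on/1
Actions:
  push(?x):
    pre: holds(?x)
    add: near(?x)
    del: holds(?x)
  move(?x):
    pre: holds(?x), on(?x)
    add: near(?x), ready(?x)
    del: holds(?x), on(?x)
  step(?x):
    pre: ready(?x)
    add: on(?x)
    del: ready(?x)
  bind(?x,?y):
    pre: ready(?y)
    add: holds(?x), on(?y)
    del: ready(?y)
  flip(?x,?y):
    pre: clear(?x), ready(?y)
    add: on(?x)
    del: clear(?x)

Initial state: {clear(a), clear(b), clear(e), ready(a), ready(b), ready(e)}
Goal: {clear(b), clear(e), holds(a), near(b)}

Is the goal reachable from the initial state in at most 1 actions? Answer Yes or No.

1. bind(b,b)  →  {clear(a), clear(b), clear(e), holds(b), on(b), ready(a), ready(e)}
2. push(b)  →  {clear(a), clear(b), clear(e), near(b), on(b), ready(a), ready(e)}
3. bind(a,e)  →  {clear(a), clear(b), clear(e), holds(a), near(b), on(b), on(e), ready(a)}
optimal plan length = 3; 3 > 1

No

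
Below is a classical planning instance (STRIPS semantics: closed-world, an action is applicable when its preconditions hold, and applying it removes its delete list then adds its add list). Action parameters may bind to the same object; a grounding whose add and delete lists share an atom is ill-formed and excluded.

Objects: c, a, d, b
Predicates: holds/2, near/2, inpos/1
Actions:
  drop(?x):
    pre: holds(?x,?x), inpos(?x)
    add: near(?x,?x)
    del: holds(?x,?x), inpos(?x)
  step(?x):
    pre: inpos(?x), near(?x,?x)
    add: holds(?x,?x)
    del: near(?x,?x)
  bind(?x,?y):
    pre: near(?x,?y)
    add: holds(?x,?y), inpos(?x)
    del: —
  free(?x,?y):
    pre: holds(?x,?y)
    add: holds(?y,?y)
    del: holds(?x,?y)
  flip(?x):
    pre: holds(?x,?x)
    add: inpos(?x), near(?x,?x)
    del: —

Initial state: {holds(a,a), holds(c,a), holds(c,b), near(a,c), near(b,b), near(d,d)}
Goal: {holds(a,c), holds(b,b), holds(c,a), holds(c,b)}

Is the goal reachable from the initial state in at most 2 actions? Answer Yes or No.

Yes

1. bind(a,c)  →  {holds(a,a), holds(a,c), holds(c,a), holds(c,b), inpos(a), near(a,c), near(b,b), near(d,d)}
2. bind(b,b)  →  {holds(a,a), holds(a,c), holds(b,b), holds(c,a), holds(c,b), inpos(a), inpos(b), near(a,c), near(b,b), near(d,d)}
optimal plan length = 2; 2 ≤ 2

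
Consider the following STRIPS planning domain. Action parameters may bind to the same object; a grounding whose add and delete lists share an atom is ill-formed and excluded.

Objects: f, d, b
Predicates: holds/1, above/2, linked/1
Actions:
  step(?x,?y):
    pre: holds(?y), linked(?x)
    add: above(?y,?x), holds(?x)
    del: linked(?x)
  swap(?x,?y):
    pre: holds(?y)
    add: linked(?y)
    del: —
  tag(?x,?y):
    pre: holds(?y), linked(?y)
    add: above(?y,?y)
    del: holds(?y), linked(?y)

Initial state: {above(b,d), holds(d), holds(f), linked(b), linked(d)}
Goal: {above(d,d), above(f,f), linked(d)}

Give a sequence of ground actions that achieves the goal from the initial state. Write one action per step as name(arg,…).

1. step(d,d)  →  {above(b,d), above(d,d), holds(d), holds(f), linked(b)}
2. swap(f,f)  →  {above(b,d), above(d,d), holds(d), holds(f), linked(b), linked(f)}
3. step(f,f)  →  {above(b,d), above(d,d), above(f,f), holds(d), holds(f), linked(b)}
4. swap(f,d)  →  {above(b,d), above(d,d), above(f,f), holds(d), holds(f), linked(b), linked(d)}

step(d,d); swap(f,f); step(f,f); swap(f,d)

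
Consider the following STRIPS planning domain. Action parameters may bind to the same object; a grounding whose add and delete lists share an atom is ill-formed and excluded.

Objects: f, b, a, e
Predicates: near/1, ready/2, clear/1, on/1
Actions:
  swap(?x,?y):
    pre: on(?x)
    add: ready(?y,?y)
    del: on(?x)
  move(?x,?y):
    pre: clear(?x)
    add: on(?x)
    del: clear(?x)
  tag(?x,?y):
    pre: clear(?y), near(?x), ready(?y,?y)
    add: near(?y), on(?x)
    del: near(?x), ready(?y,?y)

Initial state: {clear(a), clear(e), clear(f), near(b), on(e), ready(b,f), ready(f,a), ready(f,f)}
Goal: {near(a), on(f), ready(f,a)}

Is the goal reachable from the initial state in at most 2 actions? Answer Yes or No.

No

1. swap(e,a)  →  {clear(a), clear(e), clear(f), near(b), ready(a,a), ready(b,f), ready(f,a), ready(f,f)}
2. move(f,f)  →  {clear(a), clear(e), near(b), on(f), ready(a,a), ready(b,f), ready(f,a), ready(f,f)}
3. tag(b,a)  →  {clear(a), clear(e), near(a), on(b), on(f), ready(b,f), ready(f,a), ready(f,f)}
optimal plan length = 3; 3 > 2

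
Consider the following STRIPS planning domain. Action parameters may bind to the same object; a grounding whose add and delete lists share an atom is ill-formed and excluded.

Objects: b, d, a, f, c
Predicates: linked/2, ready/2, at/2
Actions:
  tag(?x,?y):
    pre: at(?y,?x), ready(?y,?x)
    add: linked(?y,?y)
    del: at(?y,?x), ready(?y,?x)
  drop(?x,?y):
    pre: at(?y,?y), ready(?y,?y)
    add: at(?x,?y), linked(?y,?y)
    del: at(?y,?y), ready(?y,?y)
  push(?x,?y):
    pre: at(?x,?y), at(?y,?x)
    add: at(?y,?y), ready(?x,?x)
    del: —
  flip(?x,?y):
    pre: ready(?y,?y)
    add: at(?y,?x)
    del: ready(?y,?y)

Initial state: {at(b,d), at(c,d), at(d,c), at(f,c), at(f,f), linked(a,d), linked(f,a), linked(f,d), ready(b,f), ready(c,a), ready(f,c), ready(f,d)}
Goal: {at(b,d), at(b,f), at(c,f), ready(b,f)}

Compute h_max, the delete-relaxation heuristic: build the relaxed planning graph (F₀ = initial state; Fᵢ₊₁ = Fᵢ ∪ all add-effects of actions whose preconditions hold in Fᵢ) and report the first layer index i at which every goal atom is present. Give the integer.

F0 = init (12 atoms)
F1 = F0 ∪ {at(c,c), at(d,d), linked(f,f), ready(c,c), ready(d,d), ready(f,f)}  (18 atoms)
F2 = F1 ∪ {at(a,c), at(a,d), at(a,f), at(b,c), at(b,f), at(c,a), at(c,b), at(c,f), at(d,a), at(d,b), at(d,f), at(f,a), at(f,b), at(f,d), linked(c,c), linked(d,d)}  (34 atoms)
goal ⊆ F2  ⇒  h_max = 2

2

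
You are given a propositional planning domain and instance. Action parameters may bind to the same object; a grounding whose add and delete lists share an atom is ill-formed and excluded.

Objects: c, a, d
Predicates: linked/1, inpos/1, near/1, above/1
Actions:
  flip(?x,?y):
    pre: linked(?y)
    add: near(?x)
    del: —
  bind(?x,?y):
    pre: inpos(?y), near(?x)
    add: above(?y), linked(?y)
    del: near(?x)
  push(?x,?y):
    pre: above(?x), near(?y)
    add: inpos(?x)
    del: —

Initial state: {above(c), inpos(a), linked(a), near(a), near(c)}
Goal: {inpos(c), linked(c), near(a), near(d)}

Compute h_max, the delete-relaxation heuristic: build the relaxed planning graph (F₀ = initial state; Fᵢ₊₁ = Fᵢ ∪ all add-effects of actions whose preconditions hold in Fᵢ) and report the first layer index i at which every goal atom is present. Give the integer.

F0 = init (5 atoms)
F1 = F0 ∪ {above(a), inpos(c), near(d)}  (8 atoms)
F2 = F1 ∪ {linked(c)}  (9 atoms)
goal ⊆ F2  ⇒  h_max = 2

2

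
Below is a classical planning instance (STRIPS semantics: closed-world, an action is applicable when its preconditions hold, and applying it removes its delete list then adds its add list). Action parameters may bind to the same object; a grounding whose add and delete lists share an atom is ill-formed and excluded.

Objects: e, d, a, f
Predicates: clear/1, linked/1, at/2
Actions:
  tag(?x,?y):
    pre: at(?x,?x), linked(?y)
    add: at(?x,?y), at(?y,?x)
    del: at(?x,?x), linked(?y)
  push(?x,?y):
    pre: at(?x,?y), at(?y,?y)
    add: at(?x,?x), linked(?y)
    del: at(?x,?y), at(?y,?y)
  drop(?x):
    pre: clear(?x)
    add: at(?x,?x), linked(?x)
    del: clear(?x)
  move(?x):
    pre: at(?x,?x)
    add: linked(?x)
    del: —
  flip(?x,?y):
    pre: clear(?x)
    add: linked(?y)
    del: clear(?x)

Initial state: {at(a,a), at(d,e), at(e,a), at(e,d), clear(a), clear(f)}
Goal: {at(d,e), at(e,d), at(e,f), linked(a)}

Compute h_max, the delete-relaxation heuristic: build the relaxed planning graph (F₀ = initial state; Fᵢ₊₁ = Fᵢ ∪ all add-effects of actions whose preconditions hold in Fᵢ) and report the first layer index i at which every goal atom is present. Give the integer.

F0 = init (6 atoms)
F1 = F0 ∪ {at(e,e), at(f,f), linked(a), linked(d), linked(e), linked(f)}  (12 atoms)
F2 = F1 ∪ {at(a,d), at(a,e), at(a,f), at(d,a), at(d,d), at(d,f), at(e,f), at(f,a), at(f,d), at(f,e)}  (22 atoms)
goal ⊆ F2  ⇒  h_max = 2

2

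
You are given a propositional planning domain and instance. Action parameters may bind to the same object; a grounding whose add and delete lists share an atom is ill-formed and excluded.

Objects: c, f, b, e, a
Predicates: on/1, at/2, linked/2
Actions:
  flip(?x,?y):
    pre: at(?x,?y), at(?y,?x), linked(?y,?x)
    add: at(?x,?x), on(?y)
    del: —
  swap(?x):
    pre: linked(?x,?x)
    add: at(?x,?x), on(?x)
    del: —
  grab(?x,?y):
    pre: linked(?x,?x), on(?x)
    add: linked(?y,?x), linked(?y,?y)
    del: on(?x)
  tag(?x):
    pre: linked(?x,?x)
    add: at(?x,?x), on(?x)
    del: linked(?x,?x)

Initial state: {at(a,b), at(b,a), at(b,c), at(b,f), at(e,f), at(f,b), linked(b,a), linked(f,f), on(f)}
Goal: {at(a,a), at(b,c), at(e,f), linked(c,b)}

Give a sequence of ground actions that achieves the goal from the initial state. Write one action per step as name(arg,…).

flip(a,b); grab(f,b); grab(b,c)

1. flip(a,b)  →  {at(a,a), at(a,b), at(b,a), at(b,c), at(b,f), at(e,f), at(f,b), linked(b,a), linked(f,f), on(b), on(f)}
2. grab(f,b)  →  {at(a,a), at(a,b), at(b,a), at(b,c), at(b,f), at(e,f), at(f,b), linked(b,a), linked(b,b), linked(b,f), linked(f,f), on(b)}
3. grab(b,c)  →  {at(a,a), at(a,b), at(b,a), at(b,c), at(b,f), at(e,f), at(f,b), linked(b,a), linked(b,b), linked(b,f), linked(c,b), linked(c,c), linked(f,f)}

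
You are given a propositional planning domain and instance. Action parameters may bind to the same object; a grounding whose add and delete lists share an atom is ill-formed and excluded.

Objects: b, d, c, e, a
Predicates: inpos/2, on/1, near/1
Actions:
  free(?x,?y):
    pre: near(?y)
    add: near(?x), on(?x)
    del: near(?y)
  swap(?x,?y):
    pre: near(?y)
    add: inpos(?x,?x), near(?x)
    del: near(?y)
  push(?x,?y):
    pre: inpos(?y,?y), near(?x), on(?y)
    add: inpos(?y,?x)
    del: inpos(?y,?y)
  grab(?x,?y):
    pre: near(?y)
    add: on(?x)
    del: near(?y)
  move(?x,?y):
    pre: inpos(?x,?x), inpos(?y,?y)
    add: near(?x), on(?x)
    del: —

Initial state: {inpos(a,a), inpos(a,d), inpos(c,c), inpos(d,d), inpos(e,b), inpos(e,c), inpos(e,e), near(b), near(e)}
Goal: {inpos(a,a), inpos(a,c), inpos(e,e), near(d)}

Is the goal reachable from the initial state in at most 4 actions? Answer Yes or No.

No

1. free(d,b)  →  {inpos(a,a), inpos(a,d), inpos(c,c), inpos(d,d), inpos(e,b), inpos(e,c), inpos(e,e), near(d), near(e), on(d)}
2. free(c,e)  →  {inpos(a,a), inpos(a,d), inpos(c,c), inpos(d,d), inpos(e,b), inpos(e,c), inpos(e,e), near(c), near(d), on(c), on(d)}
3. move(a,d)  →  {inpos(a,a), inpos(a,d), inpos(c,c), inpos(d,d), inpos(e,b), inpos(e,c), inpos(e,e), near(a), near(c), near(d), on(a), on(c), on(d)}
4. push(c,a)  →  {inpos(a,c), inpos(a,d), inpos(c,c), inpos(d,d), inpos(e,b), inpos(e,c), inpos(e,e), near(a), near(c), near(d), on(a), on(c), on(d)}
5. swap(a,c)  →  {inpos(a,a), inpos(a,c), inpos(a,d), inpos(c,c), inpos(d,d), inpos(e,b), inpos(e,c), inpos(e,e), near(a), near(d), on(a), on(c), on(d)}
optimal plan length = 5; 5 > 4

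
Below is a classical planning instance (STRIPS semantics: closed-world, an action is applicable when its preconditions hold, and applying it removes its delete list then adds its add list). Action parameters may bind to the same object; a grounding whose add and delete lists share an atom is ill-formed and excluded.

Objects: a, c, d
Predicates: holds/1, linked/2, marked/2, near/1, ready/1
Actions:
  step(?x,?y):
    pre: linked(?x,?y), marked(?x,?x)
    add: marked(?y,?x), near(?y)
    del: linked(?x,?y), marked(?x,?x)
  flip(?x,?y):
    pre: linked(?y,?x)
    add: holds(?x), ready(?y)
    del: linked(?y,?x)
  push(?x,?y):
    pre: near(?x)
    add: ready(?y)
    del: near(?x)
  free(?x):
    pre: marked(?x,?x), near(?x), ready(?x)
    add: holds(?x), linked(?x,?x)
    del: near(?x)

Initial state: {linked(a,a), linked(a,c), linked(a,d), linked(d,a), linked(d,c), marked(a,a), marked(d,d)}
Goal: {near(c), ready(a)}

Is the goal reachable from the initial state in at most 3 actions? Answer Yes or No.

Yes

1. step(a,c)  →  {linked(a,a), linked(a,d), linked(d,a), linked(d,c), marked(c,a), marked(d,d), near(c)}
2. flip(a,a)  →  {holds(a), linked(a,d), linked(d,a), linked(d,c), marked(c,a), marked(d,d), near(c), ready(a)}
optimal plan length = 2; 2 ≤ 3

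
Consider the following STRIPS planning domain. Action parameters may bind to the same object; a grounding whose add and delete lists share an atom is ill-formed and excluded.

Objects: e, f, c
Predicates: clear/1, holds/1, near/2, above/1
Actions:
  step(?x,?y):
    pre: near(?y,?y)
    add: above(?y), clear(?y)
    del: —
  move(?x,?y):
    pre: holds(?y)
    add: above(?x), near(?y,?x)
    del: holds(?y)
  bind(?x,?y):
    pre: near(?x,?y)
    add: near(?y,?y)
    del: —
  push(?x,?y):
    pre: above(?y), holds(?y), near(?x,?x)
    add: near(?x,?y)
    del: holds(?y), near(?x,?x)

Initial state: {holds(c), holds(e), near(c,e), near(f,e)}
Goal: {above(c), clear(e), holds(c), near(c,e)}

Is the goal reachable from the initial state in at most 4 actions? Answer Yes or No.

1. move(c,e)  →  {above(c), holds(c), near(c,e), near(e,c), near(f,e)}
2. bind(f,e)  →  {above(c), holds(c), near(c,e), near(e,c), near(e,e), near(f,e)}
3. step(e,e)  →  {above(c), above(e), clear(e), holds(c), near(c,e), near(e,c), near(e,e), near(f,e)}
optimal plan length = 3; 3 ≤ 4

Yes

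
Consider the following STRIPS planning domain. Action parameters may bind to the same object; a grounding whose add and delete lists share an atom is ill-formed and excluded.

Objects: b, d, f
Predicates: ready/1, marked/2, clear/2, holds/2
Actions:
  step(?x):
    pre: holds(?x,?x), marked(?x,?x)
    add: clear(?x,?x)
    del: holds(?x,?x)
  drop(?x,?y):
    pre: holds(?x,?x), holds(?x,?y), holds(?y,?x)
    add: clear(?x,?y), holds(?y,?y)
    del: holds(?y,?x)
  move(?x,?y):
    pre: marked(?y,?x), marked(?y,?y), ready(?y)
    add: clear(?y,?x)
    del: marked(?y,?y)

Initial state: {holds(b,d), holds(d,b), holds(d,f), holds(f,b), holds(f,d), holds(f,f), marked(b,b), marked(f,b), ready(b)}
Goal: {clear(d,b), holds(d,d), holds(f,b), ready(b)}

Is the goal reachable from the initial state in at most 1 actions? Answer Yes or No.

No

1. drop(f,d)  →  {clear(f,d), holds(b,d), holds(d,b), holds(d,d), holds(f,b), holds(f,d), holds(f,f), marked(b,b), marked(f,b), ready(b)}
2. drop(d,b)  →  {clear(d,b), clear(f,d), holds(b,b), holds(d,b), holds(d,d), holds(f,b), holds(f,d), holds(f,f), marked(b,b), marked(f,b), ready(b)}
optimal plan length = 2; 2 > 1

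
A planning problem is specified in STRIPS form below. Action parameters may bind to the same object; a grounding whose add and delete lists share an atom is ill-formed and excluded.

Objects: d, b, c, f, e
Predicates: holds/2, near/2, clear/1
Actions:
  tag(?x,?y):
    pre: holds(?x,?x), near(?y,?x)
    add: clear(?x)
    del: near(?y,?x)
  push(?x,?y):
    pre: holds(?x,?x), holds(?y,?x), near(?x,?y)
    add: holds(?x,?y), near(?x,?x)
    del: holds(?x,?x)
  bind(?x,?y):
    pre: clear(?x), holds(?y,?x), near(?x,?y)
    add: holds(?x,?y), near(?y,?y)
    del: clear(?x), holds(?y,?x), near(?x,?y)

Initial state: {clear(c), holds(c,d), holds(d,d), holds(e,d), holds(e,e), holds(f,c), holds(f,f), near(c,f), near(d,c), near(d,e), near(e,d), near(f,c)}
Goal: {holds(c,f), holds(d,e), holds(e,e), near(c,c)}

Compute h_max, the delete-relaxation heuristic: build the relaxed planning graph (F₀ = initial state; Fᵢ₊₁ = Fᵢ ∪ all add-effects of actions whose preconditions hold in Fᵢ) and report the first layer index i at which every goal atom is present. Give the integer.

2

F0 = init (12 atoms)
F1 = F0 ∪ {clear(d), clear(e), clear(f), holds(c,f), holds(d,c), holds(d,e), near(d,d), near(f,f)}  (20 atoms)
F2 = F1 ∪ {near(c,c), near(e,e)}  (22 atoms)
goal ⊆ F2  ⇒  h_max = 2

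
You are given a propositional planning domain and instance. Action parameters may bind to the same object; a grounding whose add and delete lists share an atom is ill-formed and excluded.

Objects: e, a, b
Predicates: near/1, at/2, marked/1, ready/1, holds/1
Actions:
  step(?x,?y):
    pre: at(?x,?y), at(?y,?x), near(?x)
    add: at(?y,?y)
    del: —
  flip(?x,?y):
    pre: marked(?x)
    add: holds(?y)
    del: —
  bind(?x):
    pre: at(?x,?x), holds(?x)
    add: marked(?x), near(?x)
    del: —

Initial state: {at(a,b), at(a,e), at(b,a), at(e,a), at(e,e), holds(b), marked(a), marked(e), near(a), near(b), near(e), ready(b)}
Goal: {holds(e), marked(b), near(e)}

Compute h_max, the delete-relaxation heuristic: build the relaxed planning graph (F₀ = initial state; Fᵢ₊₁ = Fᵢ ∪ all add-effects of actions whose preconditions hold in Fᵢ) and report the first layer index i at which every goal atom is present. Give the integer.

F0 = init (12 atoms)
F1 = F0 ∪ {at(a,a), at(b,b), holds(a), holds(e)}  (16 atoms)
F2 = F1 ∪ {marked(b)}  (17 atoms)
goal ⊆ F2  ⇒  h_max = 2

2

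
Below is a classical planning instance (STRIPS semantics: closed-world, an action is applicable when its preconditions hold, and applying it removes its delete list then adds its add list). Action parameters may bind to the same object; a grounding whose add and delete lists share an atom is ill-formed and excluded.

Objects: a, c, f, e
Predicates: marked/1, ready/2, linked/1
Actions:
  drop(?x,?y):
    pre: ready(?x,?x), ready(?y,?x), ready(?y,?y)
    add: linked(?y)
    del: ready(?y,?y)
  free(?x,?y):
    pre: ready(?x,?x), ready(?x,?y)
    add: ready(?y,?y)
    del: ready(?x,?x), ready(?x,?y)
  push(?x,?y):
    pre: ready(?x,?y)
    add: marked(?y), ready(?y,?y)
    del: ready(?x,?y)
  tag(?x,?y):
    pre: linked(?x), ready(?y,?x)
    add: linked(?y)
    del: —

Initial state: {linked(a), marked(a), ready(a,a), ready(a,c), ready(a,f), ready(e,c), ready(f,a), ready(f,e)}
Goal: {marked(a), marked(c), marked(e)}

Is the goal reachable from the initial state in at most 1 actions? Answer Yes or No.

No

1. push(a,c)  →  {linked(a), marked(a), marked(c), ready(a,a), ready(a,f), ready(c,c), ready(e,c), ready(f,a), ready(f,e)}
2. push(f,e)  →  {linked(a), marked(a), marked(c), marked(e), ready(a,a), ready(a,f), ready(c,c), ready(e,c), ready(e,e), ready(f,a)}
optimal plan length = 2; 2 > 1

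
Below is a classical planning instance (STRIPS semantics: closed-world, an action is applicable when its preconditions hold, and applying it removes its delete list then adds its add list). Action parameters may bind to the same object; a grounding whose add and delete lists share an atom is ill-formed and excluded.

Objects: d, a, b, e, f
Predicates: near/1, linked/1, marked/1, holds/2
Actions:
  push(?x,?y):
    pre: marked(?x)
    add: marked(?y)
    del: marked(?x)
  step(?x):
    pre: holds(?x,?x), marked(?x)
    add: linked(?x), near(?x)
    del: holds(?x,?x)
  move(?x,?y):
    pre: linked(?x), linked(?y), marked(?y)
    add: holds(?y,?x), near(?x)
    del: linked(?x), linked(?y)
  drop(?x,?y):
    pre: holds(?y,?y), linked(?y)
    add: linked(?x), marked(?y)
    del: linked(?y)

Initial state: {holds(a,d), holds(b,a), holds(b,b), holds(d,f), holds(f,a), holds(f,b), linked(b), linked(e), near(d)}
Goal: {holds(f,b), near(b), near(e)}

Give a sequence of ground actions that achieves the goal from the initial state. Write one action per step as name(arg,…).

1. drop(d,b)  →  {holds(a,d), holds(b,a), holds(b,b), holds(d,f), holds(f,a), holds(f,b), linked(d), linked(e), marked(b), near(d)}
2. step(b)  →  {holds(a,d), holds(b,a), holds(d,f), holds(f,a), holds(f,b), linked(b), linked(d), linked(e), marked(b), near(b), near(d)}
3. move(e,b)  →  {holds(a,d), holds(b,a), holds(b,e), holds(d,f), holds(f,a), holds(f,b), linked(d), marked(b), near(b), near(d), near(e)}

drop(d,b); step(b); move(e,b)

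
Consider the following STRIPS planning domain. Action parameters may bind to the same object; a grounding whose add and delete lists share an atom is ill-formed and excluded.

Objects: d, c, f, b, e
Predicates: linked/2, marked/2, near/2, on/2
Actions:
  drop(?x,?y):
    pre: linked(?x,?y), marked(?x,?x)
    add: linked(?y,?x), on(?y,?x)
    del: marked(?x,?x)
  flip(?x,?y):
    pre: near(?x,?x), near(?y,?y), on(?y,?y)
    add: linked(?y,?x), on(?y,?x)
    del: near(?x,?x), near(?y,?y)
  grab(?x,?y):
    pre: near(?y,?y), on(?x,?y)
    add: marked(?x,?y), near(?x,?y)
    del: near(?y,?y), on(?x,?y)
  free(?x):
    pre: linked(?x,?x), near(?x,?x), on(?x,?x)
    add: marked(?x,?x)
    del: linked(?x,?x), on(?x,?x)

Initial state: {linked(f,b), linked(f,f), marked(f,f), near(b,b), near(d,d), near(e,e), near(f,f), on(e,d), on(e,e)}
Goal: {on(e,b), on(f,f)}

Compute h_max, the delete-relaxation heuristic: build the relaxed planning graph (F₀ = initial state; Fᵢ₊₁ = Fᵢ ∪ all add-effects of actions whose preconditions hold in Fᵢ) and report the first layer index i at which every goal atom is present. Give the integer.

F0 = init (9 atoms)
F1 = F0 ∪ {linked(b,f), linked(e,b), linked(e,d), linked(e,e), linked(e,f), marked(e,d), near(e,d), on(b,f), on(e,b), on(e,f), on(f,f)}  (20 atoms)
goal ⊆ F1  ⇒  h_max = 1

1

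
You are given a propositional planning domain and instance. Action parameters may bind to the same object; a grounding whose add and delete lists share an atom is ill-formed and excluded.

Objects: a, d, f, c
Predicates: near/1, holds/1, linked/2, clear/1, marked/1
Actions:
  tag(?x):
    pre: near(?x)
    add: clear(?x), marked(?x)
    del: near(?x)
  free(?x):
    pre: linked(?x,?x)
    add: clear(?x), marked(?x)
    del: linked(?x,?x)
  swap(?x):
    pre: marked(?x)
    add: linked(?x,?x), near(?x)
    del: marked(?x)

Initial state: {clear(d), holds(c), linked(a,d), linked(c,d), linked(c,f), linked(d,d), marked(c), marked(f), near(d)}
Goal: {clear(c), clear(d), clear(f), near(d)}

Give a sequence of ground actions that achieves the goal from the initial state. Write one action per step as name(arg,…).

1. swap(f)  →  {clear(d), holds(c), linked(a,d), linked(c,d), linked(c,f), linked(d,d), linked(f,f), marked(c), near(d), near(f)}
2. tag(f)  →  {clear(d), clear(f), holds(c), linked(a,d), linked(c,d), linked(c,f), linked(d,d), linked(f,f), marked(c), marked(f), near(d)}
3. swap(c)  →  {clear(d), clear(f), holds(c), linked(a,d), linked(c,c), linked(c,d), linked(c,f), linked(d,d), linked(f,f), marked(f), near(c), near(d)}
4. tag(c)  →  {clear(c), clear(d), clear(f), holds(c), linked(a,d), linked(c,c), linked(c,d), linked(c,f), linked(d,d), linked(f,f), marked(c), marked(f), near(d)}

swap(f); tag(f); swap(c); tag(c)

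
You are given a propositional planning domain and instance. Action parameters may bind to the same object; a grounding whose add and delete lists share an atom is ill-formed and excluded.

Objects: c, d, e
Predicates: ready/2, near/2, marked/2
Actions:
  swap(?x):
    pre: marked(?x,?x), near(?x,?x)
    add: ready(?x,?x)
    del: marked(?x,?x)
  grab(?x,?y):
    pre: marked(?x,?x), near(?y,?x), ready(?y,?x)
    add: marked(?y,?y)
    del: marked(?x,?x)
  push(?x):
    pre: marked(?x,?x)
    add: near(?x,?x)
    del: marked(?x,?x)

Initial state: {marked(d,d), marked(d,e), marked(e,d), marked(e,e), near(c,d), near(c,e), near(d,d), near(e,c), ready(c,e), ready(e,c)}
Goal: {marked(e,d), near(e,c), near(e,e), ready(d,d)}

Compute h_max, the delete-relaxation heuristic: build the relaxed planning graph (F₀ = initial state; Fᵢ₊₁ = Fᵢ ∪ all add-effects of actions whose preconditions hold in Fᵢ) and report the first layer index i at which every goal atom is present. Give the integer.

1

F0 = init (10 atoms)
F1 = F0 ∪ {marked(c,c), near(e,e), ready(d,d)}  (13 atoms)
goal ⊆ F1  ⇒  h_max = 1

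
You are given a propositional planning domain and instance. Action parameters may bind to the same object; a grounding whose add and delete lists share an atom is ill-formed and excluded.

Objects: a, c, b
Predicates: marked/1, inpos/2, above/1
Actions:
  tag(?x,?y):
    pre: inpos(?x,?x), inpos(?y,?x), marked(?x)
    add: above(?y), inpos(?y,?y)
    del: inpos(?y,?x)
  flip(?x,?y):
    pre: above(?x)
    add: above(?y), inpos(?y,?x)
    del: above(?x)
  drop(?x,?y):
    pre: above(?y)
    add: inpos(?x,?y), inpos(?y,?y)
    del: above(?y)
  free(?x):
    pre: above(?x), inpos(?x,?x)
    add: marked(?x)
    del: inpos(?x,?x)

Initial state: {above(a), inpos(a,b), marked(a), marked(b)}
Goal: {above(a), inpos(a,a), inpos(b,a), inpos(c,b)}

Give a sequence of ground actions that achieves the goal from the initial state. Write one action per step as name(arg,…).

1. flip(a,b)  →  {above(b), inpos(a,b), inpos(b,a), marked(a), marked(b)}
2. drop(c,b)  →  {inpos(a,b), inpos(b,a), inpos(b,b), inpos(c,b), marked(a), marked(b)}
3. tag(b,a)  →  {above(a), inpos(a,a), inpos(b,a), inpos(b,b), inpos(c,b), marked(a), marked(b)}

flip(a,b); drop(c,b); tag(b,a)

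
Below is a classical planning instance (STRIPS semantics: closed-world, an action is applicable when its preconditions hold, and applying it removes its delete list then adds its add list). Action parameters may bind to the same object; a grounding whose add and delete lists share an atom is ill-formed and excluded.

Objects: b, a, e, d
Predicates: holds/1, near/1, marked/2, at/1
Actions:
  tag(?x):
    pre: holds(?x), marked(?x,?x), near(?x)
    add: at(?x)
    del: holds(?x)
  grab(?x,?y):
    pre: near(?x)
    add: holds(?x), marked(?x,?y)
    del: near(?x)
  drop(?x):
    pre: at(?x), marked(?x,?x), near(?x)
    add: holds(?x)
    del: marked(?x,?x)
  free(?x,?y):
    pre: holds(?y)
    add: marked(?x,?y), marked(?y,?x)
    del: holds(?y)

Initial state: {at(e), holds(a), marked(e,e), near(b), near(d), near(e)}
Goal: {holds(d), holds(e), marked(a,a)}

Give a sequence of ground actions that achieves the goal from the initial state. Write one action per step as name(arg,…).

1. grab(e,b)  →  {at(e), holds(a), holds(e), marked(e,b), marked(e,e), near(b), near(d)}
2. grab(d,b)  →  {at(e), holds(a), holds(d), holds(e), marked(d,b), marked(e,b), marked(e,e), near(b)}
3. free(a,a)  →  {at(e), holds(d), holds(e), marked(a,a), marked(d,b), marked(e,b), marked(e,e), near(b)}

grab(e,b); grab(d,b); free(a,a)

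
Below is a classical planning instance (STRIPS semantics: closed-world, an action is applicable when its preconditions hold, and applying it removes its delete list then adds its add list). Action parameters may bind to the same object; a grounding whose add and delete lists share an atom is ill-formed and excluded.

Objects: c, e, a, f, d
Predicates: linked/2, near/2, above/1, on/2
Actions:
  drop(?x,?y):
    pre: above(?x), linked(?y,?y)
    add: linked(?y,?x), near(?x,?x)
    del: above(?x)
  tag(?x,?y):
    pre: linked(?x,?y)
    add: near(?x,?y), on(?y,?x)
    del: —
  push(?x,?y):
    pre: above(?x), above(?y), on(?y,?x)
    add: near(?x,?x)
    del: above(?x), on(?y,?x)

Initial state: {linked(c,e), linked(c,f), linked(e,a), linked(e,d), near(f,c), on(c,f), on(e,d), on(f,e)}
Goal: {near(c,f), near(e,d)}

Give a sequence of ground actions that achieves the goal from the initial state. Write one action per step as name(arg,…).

tag(c,f); tag(e,d)

1. tag(c,f)  →  {linked(c,e), linked(c,f), linked(e,a), linked(e,d), near(c,f), near(f,c), on(c,f), on(e,d), on(f,c), on(f,e)}
2. tag(e,d)  →  {linked(c,e), linked(c,f), linked(e,a), linked(e,d), near(c,f), near(e,d), near(f,c), on(c,f), on(d,e), on(e,d), on(f,c), on(f,e)}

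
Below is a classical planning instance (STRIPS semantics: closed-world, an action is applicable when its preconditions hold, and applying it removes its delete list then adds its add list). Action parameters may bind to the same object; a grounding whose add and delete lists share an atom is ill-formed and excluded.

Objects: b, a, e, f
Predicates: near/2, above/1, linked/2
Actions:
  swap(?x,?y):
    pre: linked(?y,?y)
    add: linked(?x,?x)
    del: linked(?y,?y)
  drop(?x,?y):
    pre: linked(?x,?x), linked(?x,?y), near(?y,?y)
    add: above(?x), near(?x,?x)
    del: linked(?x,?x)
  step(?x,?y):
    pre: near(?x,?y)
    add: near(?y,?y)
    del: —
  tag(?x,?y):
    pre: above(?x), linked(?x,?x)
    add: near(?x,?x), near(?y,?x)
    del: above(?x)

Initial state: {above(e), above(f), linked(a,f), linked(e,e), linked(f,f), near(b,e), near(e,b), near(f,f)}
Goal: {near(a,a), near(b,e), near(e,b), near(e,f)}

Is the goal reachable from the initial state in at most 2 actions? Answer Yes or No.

No

1. swap(a,e)  →  {above(e), above(f), linked(a,a), linked(a,f), linked(f,f), near(b,e), near(e,b), near(f,f)}
2. drop(a,f)  →  {above(a), above(e), above(f), linked(a,f), linked(f,f), near(a,a), near(b,e), near(e,b), near(f,f)}
3. tag(f,e)  →  {above(a), above(e), linked(a,f), linked(f,f), near(a,a), near(b,e), near(e,b), near(e,f), near(f,f)}
optimal plan length = 3; 3 > 2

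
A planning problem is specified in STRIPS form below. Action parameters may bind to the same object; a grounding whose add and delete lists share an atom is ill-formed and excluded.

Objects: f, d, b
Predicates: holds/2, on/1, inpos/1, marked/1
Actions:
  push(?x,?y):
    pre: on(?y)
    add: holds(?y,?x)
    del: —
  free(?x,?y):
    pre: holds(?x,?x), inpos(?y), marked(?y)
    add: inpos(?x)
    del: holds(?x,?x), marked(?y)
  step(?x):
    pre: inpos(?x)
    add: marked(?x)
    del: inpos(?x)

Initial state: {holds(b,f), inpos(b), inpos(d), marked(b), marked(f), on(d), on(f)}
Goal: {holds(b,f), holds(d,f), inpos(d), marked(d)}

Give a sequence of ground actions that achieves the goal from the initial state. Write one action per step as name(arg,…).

1. push(f,d)  →  {holds(b,f), holds(d,f), inpos(b), inpos(d), marked(b), marked(f), on(d), on(f)}
2. push(d,d)  →  {holds(b,f), holds(d,d), holds(d,f), inpos(b), inpos(d), marked(b), marked(f), on(d), on(f)}
3. step(d)  →  {holds(b,f), holds(d,d), holds(d,f), inpos(b), marked(b), marked(d), marked(f), on(d), on(f)}
4. free(d,b)  →  {holds(b,f), holds(d,f), inpos(b), inpos(d), marked(d), marked(f), on(d), on(f)}

push(f,d); push(d,d); step(d); free(d,b)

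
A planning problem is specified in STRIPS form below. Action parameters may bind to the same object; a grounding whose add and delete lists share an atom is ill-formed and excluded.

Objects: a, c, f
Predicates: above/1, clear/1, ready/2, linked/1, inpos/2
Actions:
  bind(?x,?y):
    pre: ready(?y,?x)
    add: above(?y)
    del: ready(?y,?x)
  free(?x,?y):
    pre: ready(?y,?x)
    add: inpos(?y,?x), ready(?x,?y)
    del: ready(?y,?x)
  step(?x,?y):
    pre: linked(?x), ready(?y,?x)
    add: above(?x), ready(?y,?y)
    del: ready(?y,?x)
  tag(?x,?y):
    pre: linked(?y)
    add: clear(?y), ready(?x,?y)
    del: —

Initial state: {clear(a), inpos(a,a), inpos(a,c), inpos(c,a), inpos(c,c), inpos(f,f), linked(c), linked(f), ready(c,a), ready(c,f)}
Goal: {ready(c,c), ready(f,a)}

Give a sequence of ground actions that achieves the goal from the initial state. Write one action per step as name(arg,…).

step(f,c); tag(a,f); free(f,a)

1. step(f,c)  →  {above(f), clear(a), inpos(a,a), inpos(a,c), inpos(c,a), inpos(c,c), inpos(f,f), linked(c), linked(f), ready(c,a), ready(c,c)}
2. tag(a,f)  →  {above(f), clear(a), clear(f), inpos(a,a), inpos(a,c), inpos(c,a), inpos(c,c), inpos(f,f), linked(c), linked(f), ready(a,f), ready(c,a), ready(c,c)}
3. free(f,a)  →  {above(f), clear(a), clear(f), inpos(a,a), inpos(a,c), inpos(a,f), inpos(c,a), inpos(c,c), inpos(f,f), linked(c), linked(f), ready(c,a), ready(c,c), ready(f,a)}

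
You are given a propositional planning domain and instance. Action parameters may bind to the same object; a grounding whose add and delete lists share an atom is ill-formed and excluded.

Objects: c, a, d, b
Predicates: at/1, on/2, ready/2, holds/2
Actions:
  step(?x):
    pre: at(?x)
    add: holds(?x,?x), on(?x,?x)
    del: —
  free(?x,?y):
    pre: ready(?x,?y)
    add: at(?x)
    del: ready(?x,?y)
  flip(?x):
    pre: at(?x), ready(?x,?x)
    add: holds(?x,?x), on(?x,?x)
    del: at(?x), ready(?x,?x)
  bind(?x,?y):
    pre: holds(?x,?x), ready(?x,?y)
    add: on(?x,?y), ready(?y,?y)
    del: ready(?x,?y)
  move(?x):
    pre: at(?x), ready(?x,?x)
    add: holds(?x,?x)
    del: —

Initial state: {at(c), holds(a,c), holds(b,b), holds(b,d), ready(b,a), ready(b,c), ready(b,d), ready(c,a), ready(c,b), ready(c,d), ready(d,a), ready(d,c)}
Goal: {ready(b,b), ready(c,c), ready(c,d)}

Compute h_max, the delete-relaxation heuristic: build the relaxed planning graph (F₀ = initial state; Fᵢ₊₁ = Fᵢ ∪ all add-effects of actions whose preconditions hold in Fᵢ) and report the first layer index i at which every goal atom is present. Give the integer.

F0 = init (12 atoms)
F1 = F0 ∪ {at(b), at(d), holds(c,c), on(b,a), on(b,c), on(b,d), on(c,c), ready(a,a), ready(c,c), ready(d,d)}  (22 atoms)
F2 = F1 ∪ {at(a), holds(d,d), on(b,b), on(c,a), on(c,b), on(c,d), on(d,d), ready(b,b)}  (30 atoms)
goal ⊆ F2  ⇒  h_max = 2

2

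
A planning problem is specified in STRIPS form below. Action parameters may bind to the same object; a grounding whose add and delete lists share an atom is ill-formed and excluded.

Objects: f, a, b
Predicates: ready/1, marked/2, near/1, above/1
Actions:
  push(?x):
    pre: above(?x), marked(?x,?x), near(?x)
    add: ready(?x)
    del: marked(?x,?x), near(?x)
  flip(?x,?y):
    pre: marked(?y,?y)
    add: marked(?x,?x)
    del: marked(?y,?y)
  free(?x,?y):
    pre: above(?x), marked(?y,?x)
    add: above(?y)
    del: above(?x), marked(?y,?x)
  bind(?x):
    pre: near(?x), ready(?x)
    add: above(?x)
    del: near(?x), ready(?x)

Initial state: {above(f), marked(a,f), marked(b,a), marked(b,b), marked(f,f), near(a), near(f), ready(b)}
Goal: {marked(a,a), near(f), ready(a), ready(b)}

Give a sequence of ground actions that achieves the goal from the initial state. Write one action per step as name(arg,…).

flip(a,f); free(f,a); push(a); flip(a,b)

1. flip(a,f)  →  {above(f), marked(a,a), marked(a,f), marked(b,a), marked(b,b), near(a), near(f), ready(b)}
2. free(f,a)  →  {above(a), marked(a,a), marked(b,a), marked(b,b), near(a), near(f), ready(b)}
3. push(a)  →  {above(a), marked(b,a), marked(b,b), near(f), ready(a), ready(b)}
4. flip(a,b)  →  {above(a), marked(a,a), marked(b,a), near(f), ready(a), ready(b)}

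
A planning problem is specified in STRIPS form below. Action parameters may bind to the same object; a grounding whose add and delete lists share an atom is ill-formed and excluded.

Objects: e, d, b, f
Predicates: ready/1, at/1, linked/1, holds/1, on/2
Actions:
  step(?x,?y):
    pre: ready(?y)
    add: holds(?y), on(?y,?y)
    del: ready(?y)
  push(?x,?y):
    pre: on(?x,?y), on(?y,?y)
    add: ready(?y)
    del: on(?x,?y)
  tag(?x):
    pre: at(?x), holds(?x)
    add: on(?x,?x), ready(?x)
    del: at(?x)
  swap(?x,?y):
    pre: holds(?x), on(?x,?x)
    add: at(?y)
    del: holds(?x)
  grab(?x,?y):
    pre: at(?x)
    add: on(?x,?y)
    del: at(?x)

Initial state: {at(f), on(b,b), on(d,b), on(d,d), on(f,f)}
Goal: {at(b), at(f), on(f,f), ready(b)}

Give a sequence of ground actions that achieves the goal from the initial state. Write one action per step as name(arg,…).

push(d,d); step(e,d); push(d,b); swap(d,b)

1. push(d,d)  →  {at(f), on(b,b), on(d,b), on(f,f), ready(d)}
2. step(e,d)  →  {at(f), holds(d), on(b,b), on(d,b), on(d,d), on(f,f)}
3. push(d,b)  →  {at(f), holds(d), on(b,b), on(d,d), on(f,f), ready(b)}
4. swap(d,b)  →  {at(b), at(f), on(b,b), on(d,d), on(f,f), ready(b)}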